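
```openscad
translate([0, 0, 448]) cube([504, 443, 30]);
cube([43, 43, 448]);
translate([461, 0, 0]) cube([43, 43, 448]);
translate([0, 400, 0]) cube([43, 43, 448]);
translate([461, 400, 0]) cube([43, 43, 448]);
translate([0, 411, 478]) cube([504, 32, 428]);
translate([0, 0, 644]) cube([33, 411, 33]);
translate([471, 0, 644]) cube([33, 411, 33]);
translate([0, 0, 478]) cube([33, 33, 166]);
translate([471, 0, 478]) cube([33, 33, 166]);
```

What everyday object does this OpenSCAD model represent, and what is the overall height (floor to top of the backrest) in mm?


A chair. The overall height is 906 mm.

A slab on four corner posts with a tall panel at the back — a chair. The seat slab sits at z = 448 with thickness 30, and the 428 mm backrest starts at the seat top, so the overall height is 448 + 30 + 428 = 906 mm.


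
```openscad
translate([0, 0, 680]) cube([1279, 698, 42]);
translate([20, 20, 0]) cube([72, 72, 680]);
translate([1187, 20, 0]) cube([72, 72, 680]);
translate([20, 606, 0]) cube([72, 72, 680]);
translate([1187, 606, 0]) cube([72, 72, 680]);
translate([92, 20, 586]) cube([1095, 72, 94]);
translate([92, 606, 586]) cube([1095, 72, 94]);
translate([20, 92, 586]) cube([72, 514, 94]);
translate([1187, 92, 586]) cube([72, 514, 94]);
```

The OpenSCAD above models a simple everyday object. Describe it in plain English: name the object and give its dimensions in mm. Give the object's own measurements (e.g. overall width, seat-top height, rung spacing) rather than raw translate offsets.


A rectangular dining table. The top is 1279×698×42 mm with its upper surface at z = 722 mm. It stands on four 72×72 mm square legs, each inset 20 mm from the nearest pair of top edges, running from the floor to the underside of the top. Four apron rails, 72 mm thick and 94 mm tall, run between adjacent legs with their top edges flush with the underside of the top and their outer faces flush with the legs' outer faces.


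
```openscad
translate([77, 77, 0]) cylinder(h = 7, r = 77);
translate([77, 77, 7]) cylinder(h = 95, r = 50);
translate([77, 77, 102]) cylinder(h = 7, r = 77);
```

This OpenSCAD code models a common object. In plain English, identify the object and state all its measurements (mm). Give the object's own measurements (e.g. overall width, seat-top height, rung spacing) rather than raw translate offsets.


A spool: two coaxial disc flanges of radius 77 mm and thickness 7 mm, joined by a core cylinder of radius 50 mm and height 95 mm. The lower flange rests on z = 0 and the three cylinders share a vertical axis.


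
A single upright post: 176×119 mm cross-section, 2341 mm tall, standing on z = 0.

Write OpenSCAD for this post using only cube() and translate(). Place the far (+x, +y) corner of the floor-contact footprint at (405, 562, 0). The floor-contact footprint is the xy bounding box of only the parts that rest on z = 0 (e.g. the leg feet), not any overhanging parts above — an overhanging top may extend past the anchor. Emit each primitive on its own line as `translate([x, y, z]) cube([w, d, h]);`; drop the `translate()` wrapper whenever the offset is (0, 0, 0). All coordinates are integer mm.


translate([229, 443, 0]) cube([176, 119, 2341]);


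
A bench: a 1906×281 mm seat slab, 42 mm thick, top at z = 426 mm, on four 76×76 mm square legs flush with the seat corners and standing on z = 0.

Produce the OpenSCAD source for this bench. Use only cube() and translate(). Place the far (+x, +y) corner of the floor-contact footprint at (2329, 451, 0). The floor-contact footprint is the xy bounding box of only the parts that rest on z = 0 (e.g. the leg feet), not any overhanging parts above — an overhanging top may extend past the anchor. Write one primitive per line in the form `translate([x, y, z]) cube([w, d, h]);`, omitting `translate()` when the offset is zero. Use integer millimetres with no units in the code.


translate([423, 170, 384]) cube([1906, 281, 42]);
translate([423, 170, 0]) cube([76, 76, 384]);
translate([423, 375, 0]) cube([76, 76, 384]);
translate([2253, 170, 0]) cube([76, 76, 384]);
translate([2253, 375, 0]) cube([76, 76, 384]);


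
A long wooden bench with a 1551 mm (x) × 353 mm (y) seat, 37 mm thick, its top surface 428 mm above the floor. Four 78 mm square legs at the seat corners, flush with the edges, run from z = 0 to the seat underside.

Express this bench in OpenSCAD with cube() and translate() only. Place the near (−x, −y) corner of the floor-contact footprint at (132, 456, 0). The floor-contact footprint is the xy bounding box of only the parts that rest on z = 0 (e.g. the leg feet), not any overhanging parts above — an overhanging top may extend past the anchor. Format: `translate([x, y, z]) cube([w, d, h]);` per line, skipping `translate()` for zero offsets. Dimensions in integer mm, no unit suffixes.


translate([132, 456, 391]) cube([1551, 353, 37]);
translate([132, 456, 0]) cube([78, 78, 391]);
translate([132, 731, 0]) cube([78, 78, 391]);
translate([1605, 456, 0]) cube([78, 78, 391]);
translate([1605, 731, 0]) cube([78, 78, 391]);


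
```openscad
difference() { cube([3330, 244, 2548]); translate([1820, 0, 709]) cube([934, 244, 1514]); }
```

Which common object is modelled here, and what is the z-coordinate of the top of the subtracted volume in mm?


A wall with a window opening. The window head height is 2223 mm.

A wall with a rectangular opening subtracted — a window. Sill at z = 709, opening 1514 mm tall, so the head is at 709 + 1514 = 2223 mm.


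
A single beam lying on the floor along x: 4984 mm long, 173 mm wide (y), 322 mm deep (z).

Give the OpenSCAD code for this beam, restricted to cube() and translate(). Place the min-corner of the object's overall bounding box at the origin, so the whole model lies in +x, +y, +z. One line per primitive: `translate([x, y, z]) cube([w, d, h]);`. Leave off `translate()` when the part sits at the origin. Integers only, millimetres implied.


cube([4984, 173, 322]);


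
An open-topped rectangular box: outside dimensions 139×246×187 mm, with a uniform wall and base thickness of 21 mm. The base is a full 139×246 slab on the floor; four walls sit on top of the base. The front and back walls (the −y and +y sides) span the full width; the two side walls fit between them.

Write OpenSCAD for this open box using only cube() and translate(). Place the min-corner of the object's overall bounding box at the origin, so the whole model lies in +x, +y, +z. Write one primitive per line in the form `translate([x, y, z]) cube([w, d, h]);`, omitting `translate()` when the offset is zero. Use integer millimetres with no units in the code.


cube([139, 246, 21]);
translate([0, 0, 21]) cube([139, 21, 166]);
translate([0, 225, 21]) cube([139, 21, 166]);
translate([0, 21, 21]) cube([21, 204, 166]);
translate([118, 21, 21]) cube([21, 204, 166]);


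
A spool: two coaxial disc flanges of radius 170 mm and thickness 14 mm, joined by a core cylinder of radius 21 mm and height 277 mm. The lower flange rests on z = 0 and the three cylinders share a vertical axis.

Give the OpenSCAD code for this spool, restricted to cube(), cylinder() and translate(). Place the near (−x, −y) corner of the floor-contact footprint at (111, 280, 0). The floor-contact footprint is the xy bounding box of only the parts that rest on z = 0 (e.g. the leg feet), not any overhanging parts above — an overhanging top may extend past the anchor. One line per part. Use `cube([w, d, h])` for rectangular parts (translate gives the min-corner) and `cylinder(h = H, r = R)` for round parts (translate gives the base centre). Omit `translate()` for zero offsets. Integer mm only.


translate([281, 450, 0]) cylinder(h = 14, r = 170);
translate([281, 450, 14]) cylinder(h = 277, r = 21);
translate([281, 450, 291]) cylinder(h = 14, r = 170);


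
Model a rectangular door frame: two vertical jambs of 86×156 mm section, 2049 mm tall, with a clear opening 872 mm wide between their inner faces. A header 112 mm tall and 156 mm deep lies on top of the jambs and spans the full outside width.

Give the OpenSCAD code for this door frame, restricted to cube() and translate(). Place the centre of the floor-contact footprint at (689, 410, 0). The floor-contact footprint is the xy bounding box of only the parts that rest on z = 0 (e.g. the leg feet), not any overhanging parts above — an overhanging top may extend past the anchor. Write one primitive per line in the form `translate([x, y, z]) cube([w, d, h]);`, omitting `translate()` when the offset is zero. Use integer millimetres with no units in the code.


translate([167, 332, 0]) cube([86, 156, 2049]);
translate([1125, 332, 0]) cube([86, 156, 2049]);
translate([167, 332, 2049]) cube([1044, 156, 112]);


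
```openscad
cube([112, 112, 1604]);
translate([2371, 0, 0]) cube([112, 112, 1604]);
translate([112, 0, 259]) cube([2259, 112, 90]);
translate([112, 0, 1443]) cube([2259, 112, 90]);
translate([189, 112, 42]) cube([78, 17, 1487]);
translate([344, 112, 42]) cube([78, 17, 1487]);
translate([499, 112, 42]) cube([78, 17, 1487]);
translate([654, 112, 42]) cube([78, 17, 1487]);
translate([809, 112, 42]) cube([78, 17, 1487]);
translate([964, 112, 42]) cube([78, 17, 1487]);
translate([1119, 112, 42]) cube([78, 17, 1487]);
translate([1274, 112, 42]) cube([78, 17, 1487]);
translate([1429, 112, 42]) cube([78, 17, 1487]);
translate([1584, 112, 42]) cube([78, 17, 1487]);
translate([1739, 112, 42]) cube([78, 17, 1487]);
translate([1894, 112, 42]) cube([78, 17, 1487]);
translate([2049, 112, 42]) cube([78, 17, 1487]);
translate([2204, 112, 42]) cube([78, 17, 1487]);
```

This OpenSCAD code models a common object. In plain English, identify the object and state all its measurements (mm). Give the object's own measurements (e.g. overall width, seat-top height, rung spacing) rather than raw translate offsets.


A fence section. Two 112×112 mm posts, 1604 mm tall, stand on the floor with a clear span of 2259 mm between their inner faces. Two horizontal rails of 112×90 mm section span the gap between the posts with their undersides at z = 259 mm and z = 1443 mm, flush with the posts' −y face. 14 pickets, each 78 mm wide, 17 mm thick and 1487 mm tall, are fixed to the +y face of the rails with their bottoms at z = 42 mm, spaced across the span with a 77 mm gap after the −x post and between neighbouring pickets, with 89 mm left before the +x post.


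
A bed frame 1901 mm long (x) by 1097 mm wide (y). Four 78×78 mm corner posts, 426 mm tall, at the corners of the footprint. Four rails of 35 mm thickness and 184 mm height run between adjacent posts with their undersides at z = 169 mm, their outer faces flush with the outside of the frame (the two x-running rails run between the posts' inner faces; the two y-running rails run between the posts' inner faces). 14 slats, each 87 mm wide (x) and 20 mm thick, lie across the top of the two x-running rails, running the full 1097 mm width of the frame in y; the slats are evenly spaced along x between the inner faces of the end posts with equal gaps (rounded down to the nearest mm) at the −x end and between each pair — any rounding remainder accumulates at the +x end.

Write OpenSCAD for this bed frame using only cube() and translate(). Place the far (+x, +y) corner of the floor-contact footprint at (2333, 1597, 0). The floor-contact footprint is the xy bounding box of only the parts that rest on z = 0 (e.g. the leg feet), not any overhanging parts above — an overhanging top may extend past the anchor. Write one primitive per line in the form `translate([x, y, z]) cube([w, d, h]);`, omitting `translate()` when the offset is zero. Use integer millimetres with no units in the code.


translate([432, 500, 0]) cube([78, 78, 426]);
translate([432, 1519, 0]) cube([78, 78, 426]);
translate([2255, 500, 0]) cube([78, 78, 426]);
translate([2255, 1519, 0]) cube([78, 78, 426]);
translate([510, 500, 169]) cube([1745, 35, 184]);
translate([510, 1562, 169]) cube([1745, 35, 184]);
translate([432, 578, 169]) cube([35, 941, 184]);
translate([2298, 578, 169]) cube([35, 941, 184]);
translate([545, 500, 353]) cube([87, 1097, 20]);
translate([667, 500, 353]) cube([87, 1097, 20]);
translate([789, 500, 353]) cube([87, 1097, 20]);
translate([911, 500, 353]) cube([87, 1097, 20]);
translate([1033, 500, 353]) cube([87, 1097, 20]);
translate([1155, 500, 353]) cube([87, 1097, 20]);
translate([1277, 500, 353]) cube([87, 1097, 20]);
translate([1399, 500, 353]) cube([87, 1097, 20]);
translate([1521, 500, 353]) cube([87, 1097, 20]);
translate([1643, 500, 353]) cube([87, 1097, 20]);
translate([1765, 500, 353]) cube([87, 1097, 20]);
translate([1887, 500, 353]) cube([87, 1097, 20]);
translate([2009, 500, 353]) cube([87, 1097, 20]);
translate([2131, 500, 353]) cube([87, 1097, 20]);


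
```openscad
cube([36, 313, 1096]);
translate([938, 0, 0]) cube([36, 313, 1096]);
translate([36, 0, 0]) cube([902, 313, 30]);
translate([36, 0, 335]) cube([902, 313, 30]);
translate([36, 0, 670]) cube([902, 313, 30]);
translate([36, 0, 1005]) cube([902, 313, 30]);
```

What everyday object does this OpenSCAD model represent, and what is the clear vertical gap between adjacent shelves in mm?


A bookshelf. The clear shelf gap is 305 mm.

Two tall side panels with 4 horizontal boards between them — a bookshelf. The first two shelf undersides are at z = 0 and z = 335; with shelf thickness 30, the clear gap is 335 − 0 − 30 = 305 mm.


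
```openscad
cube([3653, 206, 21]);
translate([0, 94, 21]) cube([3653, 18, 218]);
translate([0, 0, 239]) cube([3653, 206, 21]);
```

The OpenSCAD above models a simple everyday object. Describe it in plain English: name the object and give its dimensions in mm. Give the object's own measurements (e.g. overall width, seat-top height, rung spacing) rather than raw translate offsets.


An I-beam lying along x, 3653 mm long. Overall section height 260 mm. Two flanges 206 mm wide (y) and 21 mm thick, one on the floor and one at the top; a web 18 mm thick runs between them, centred on the flange width.


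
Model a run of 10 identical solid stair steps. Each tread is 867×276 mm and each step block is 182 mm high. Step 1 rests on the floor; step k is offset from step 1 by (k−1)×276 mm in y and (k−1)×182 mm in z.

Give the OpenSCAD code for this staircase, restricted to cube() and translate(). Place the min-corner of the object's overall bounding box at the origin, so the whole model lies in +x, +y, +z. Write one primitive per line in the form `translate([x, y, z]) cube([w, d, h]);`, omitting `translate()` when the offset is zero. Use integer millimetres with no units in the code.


cube([867, 276, 182]);
translate([0, 276, 182]) cube([867, 276, 182]);
translate([0, 552, 364]) cube([867, 276, 182]);
translate([0, 828, 546]) cube([867, 276, 182]);
translate([0, 1104, 728]) cube([867, 276, 182]);
translate([0, 1380, 910]) cube([867, 276, 182]);
translate([0, 1656, 1092]) cube([867, 276, 182]);
translate([0, 1932, 1274]) cube([867, 276, 182]);
translate([0, 2208, 1456]) cube([867, 276, 182]);
translate([0, 2484, 1638]) cube([867, 276, 182]);


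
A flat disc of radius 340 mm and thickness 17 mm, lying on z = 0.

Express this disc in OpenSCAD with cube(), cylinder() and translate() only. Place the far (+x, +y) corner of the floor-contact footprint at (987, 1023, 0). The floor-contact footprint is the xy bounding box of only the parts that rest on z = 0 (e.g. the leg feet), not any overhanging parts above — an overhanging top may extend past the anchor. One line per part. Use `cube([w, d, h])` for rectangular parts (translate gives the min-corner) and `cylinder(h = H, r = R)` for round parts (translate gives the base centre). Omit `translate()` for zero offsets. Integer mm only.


translate([647, 683, 0]) cylinder(h = 17, r = 340);


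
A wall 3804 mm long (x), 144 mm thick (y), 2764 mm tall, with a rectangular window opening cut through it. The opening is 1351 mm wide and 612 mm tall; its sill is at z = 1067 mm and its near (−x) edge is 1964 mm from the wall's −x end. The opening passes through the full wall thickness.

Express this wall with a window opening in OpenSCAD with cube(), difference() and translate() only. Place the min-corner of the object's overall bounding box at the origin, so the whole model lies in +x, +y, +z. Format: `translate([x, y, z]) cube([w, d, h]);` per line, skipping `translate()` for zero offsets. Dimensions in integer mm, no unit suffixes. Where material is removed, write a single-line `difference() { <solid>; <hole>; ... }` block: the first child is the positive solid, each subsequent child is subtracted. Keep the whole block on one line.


difference() { cube([3804, 144, 2764]); translate([1964, 0, 1067]) cube([1351, 144, 612]); }


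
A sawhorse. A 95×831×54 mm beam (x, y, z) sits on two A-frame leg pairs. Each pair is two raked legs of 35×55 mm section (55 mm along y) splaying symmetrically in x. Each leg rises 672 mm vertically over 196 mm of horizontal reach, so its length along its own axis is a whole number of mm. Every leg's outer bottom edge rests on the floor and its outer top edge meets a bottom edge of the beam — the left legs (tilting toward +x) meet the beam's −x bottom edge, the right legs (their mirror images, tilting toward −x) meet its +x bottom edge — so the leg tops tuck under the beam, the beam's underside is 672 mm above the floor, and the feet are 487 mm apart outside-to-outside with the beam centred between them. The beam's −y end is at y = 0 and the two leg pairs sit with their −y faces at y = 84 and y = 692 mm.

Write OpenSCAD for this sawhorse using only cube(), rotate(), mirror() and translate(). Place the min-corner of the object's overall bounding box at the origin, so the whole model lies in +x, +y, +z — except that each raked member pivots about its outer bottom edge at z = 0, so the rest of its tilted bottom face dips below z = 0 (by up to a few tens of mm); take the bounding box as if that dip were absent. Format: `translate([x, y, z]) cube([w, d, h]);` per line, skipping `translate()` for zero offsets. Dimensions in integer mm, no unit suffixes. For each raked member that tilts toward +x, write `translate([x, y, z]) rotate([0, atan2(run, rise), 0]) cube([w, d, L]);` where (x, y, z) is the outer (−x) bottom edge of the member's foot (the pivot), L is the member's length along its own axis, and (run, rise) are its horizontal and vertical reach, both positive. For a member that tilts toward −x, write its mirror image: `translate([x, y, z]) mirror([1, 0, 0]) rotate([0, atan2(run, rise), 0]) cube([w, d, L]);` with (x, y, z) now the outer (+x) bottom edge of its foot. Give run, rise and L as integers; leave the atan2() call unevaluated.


translate([196, 0, 672]) cube([95, 831, 54]);
translate([0, 84, 0]) rotate([0, atan2(196, 672), 0]) cube([35, 55, 700]);
translate([487, 84, 0]) mirror([1, 0, 0]) rotate([0, atan2(196, 672), 0]) cube([35, 55, 700]);
translate([0, 692, 0]) rotate([0, atan2(196, 672), 0]) cube([35, 55, 700]);
translate([487, 692, 0]) mirror([1, 0, 0]) rotate([0, atan2(196, 672), 0]) cube([35, 55, 700]);


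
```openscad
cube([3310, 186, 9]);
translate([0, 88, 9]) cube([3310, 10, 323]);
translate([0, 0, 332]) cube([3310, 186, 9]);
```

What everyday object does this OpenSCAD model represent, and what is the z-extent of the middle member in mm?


An I-beam. The web height is 323 mm.

Two wide flanges with a thin centred web — an I-beam. Overall 341 mm minus two 9 mm flanges gives a web of 341 − 2·9 = 323 mm.


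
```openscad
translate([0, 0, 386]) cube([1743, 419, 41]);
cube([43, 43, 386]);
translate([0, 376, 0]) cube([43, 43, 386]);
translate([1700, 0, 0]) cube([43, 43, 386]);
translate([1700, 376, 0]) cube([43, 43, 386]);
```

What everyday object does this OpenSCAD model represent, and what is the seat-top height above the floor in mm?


A bench. The seat-top height is 427 mm.

A long slab on four corner posts — a bench. The slab sits at z = 386 with thickness 41, so the top is 386 + 41 = 427 mm.


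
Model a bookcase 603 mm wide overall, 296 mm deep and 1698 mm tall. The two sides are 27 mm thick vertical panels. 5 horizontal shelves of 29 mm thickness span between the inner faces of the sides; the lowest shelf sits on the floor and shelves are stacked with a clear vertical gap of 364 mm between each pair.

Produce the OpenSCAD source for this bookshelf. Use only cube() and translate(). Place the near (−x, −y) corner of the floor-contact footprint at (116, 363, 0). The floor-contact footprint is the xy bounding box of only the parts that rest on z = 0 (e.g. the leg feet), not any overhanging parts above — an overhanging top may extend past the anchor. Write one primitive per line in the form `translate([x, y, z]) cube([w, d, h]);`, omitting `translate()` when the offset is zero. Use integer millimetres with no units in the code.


translate([116, 363, 0]) cube([27, 296, 1698]);
translate([692, 363, 0]) cube([27, 296, 1698]);
translate([143, 363, 0]) cube([549, 296, 29]);
translate([143, 363, 393]) cube([549, 296, 29]);
translate([143, 363, 786]) cube([549, 296, 29]);
translate([143, 363, 1179]) cube([549, 296, 29]);
translate([143, 363, 1572]) cube([549, 296, 29]);


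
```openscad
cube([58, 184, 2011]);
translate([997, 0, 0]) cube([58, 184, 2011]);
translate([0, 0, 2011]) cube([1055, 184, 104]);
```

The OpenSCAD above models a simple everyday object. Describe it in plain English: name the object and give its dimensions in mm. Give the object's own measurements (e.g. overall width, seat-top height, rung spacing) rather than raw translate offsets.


A door frame. The clear opening is 939 mm wide and 2011 mm high. Two 58 mm wide jambs, 184 mm deep, stand either side of the opening from the floor to the top of the opening. A 104 mm thick head sits across the top of both jambs, spanning the full outside width of the frame.


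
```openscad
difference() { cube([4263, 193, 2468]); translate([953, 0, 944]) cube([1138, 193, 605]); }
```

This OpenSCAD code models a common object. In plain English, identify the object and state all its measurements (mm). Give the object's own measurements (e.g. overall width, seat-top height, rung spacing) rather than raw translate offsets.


A wall 4263 mm long (x), 193 mm thick (y), 2468 mm tall, with a rectangular window opening cut through it. The opening is 1138 mm wide and 605 mm tall; its sill is at z = 944 mm and its near (−x) edge is 953 mm from the wall's −x end. The opening passes through the full wall thickness.


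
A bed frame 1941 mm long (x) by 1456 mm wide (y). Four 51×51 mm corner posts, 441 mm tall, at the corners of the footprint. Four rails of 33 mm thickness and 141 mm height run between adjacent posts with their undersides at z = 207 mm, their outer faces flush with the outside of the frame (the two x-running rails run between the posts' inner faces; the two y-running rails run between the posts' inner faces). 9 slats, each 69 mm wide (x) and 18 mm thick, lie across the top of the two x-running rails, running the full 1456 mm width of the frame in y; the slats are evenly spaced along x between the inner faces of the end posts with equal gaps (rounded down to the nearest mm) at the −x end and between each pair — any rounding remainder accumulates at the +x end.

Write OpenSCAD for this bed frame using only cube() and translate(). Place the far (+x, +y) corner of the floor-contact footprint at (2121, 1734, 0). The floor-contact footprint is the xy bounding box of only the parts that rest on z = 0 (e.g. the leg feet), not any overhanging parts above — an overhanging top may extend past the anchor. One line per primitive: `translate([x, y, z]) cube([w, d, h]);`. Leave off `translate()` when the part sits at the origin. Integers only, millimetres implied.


// slat z = rail_z + rail_h = 207 + 141 = 348
// slat gap = ⌊(1839 − 9·69) / 10⌋ = 121
translate([180, 278, 0]) cube([51, 51, 441]);
translate([180, 1683, 0]) cube([51, 51, 441]);
translate([2070, 278, 0]) cube([51, 51, 441]);
translate([2070, 1683, 0]) cube([51, 51, 441]);
translate([231, 278, 207]) cube([1839, 33, 141]);
translate([231, 1701, 207]) cube([1839, 33, 141]);
translate([180, 329, 207]) cube([33, 1354, 141]);
translate([2088, 329, 207]) cube([33, 1354, 141]);
translate([352, 278, 348]) cube([69, 1456, 18]);
translate([542, 278, 348]) cube([69, 1456, 18]);
translate([732, 278, 348]) cube([69, 1456, 18]);
translate([922, 278, 348]) cube([69, 1456, 18]);
translate([1112, 278, 348]) cube([69, 1456, 18]);
translate([1302, 278, 348]) cube([69, 1456, 18]);
translate([1492, 278, 348]) cube([69, 1456, 18]);
translate([1682, 278, 348]) cube([69, 1456, 18]);
translate([1872, 278, 348]) cube([69, 1456, 18]);


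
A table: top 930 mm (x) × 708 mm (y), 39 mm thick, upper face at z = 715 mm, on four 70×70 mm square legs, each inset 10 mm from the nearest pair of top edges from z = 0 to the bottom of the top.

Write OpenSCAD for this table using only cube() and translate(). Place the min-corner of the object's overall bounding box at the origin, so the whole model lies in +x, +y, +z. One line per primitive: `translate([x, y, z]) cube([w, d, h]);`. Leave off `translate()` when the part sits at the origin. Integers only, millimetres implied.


translate([0, 0, 676]) cube([930, 708, 39]);
translate([10, 10, 0]) cube([70, 70, 676]);
translate([850, 10, 0]) cube([70, 70, 676]);
translate([10, 628, 0]) cube([70, 70, 676]);
translate([850, 628, 0]) cube([70, 70, 676]);


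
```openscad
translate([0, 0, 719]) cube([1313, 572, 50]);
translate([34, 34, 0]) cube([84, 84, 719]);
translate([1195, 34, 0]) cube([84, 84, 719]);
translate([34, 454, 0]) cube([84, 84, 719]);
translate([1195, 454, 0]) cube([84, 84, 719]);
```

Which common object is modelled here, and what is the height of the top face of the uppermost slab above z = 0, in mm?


A table. The table height is 769 mm.

A 1313×572×50 slab sits at z = 719 on four 84 mm square posts — a table. The top surface is at 719 + 50 = 769 mm.


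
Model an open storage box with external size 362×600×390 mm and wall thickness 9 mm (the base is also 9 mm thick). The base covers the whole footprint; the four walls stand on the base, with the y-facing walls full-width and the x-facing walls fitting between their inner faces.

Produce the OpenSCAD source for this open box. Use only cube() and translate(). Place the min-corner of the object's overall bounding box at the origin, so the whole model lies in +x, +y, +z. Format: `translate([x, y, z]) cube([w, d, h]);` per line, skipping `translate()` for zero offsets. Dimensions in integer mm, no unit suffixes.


cube([362, 600, 9]);
translate([0, 0, 9]) cube([362, 9, 381]);
translate([0, 591, 9]) cube([362, 9, 381]);
translate([0, 9, 9]) cube([9, 582, 381]);
translate([353, 9, 9]) cube([9, 582, 381]);


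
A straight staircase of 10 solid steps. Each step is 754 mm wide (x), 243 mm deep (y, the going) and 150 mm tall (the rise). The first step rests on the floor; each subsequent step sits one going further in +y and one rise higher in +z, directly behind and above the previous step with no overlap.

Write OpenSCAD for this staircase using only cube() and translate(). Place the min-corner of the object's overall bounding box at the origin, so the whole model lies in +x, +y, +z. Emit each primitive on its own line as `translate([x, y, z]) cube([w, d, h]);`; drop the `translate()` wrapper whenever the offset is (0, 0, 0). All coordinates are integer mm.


cube([754, 243, 150]);
translate([0, 243, 150]) cube([754, 243, 150]);
translate([0, 486, 300]) cube([754, 243, 150]);
translate([0, 729, 450]) cube([754, 243, 150]);
translate([0, 972, 600]) cube([754, 243, 150]);
translate([0, 1215, 750]) cube([754, 243, 150]);
translate([0, 1458, 900]) cube([754, 243, 150]);
translate([0, 1701, 1050]) cube([754, 243, 150]);
translate([0, 1944, 1200]) cube([754, 243, 150]);
translate([0, 2187, 1350]) cube([754, 243, 150]);


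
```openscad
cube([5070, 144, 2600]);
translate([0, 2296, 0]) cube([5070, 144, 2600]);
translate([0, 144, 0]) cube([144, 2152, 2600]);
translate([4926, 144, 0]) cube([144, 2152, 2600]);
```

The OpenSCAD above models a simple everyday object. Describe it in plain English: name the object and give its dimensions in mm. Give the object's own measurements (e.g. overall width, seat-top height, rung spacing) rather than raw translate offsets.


The wall frame of a small rectangular building: four walls, each 2600 mm tall and 144 mm thick, enclosing a footprint 5070 mm (x) by 2440 mm (y) outside-to-outside, with no floor or roof. The front and back walls (the −y and +y sides) span the full width; the two side walls fit between them.


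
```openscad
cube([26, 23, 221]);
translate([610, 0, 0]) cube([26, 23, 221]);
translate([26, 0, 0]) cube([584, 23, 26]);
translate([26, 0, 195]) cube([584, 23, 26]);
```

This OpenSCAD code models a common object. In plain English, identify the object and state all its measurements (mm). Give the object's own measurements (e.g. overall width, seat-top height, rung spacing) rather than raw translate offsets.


A rectangular picture frame lying in the x–z plane (depth along y). The opening is 584 mm wide (x) by 169 mm tall (z), surrounded by a border 26 mm wide on all four sides. The frame is 23 mm deep and is made of two full-height vertical stiles with two horizontal rails fitted between them.


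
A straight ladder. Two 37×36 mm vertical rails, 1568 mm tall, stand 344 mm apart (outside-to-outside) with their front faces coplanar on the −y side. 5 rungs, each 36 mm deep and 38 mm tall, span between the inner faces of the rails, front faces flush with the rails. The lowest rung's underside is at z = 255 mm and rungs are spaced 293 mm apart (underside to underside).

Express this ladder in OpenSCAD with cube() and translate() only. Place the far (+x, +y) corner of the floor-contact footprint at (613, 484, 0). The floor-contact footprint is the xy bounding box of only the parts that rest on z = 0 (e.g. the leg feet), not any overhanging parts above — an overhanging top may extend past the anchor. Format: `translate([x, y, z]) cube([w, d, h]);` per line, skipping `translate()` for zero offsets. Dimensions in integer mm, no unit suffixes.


translate([269, 448, 0]) cube([37, 36, 1568]);
translate([576, 448, 0]) cube([37, 36, 1568]);
translate([306, 448, 255]) cube([270, 36, 38]);
translate([306, 448, 548]) cube([270, 36, 38]);
translate([306, 448, 841]) cube([270, 36, 38]);
translate([306, 448, 1134]) cube([270, 36, 38]);
translate([306, 448, 1427]) cube([270, 36, 38]);


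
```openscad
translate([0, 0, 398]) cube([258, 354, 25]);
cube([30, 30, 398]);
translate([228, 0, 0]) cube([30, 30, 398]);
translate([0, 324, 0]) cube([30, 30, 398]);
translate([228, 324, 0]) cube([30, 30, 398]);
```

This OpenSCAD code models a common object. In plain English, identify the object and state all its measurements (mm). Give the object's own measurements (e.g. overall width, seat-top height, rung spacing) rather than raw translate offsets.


A simple wooden stool: a rectangular seat 258 mm (x) by 354 mm (y), 25 mm thick, top face at z = 423 mm, on four square legs, each 30×30 mm in cross-section. The legs rest on z = 0, each flush with a corner of the seat.


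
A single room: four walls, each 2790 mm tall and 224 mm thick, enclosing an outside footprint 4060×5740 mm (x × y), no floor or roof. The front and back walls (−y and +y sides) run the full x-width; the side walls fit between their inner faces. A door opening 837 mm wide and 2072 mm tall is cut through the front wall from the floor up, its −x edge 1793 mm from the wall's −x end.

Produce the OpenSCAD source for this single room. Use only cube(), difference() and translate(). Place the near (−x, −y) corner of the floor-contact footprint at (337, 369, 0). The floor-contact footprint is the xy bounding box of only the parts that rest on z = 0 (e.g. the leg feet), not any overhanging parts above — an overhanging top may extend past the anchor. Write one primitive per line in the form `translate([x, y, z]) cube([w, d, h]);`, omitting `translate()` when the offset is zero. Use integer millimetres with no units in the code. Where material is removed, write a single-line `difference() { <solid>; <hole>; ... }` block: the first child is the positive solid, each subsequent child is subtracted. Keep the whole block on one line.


difference() { translate([337, 369, 0]) cube([4060, 224, 2790]); translate([2130, 369, 0]) cube([837, 224, 2072]); }
translate([337, 5885, 0]) cube([4060, 224, 2790]);
translate([337, 593, 0]) cube([224, 5292, 2790]);
translate([4173, 593, 0]) cube([224, 5292, 2790]);


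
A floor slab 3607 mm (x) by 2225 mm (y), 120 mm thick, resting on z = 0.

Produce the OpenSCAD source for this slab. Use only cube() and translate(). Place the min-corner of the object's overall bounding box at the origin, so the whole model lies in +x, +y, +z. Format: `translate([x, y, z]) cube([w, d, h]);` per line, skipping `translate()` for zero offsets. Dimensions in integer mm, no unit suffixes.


cube([3607, 2225, 120]);


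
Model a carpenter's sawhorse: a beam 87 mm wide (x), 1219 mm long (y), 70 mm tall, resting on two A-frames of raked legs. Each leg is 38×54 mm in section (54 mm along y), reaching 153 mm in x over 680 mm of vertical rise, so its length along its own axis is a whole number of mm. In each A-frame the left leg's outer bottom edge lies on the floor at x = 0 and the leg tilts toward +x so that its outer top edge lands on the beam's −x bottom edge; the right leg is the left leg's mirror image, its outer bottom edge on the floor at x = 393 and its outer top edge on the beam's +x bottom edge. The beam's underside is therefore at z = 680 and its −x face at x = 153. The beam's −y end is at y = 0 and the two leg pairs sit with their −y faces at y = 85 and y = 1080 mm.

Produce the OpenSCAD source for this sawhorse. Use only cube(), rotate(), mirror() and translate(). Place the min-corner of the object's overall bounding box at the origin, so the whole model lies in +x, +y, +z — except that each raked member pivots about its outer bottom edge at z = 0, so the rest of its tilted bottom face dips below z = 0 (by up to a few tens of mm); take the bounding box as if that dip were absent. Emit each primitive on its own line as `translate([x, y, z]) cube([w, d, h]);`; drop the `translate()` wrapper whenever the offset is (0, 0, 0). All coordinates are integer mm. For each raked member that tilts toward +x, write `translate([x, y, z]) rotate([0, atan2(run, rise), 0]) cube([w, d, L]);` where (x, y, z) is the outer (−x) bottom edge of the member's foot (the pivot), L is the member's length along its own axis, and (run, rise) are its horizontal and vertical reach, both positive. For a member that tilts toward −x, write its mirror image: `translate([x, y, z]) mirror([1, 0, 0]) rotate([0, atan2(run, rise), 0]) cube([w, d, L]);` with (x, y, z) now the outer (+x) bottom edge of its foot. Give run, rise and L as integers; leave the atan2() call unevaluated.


translate([153, 0, 680]) cube([87, 1219, 70]);
translate([0, 85, 0]) rotate([0, atan2(153, 680), 0]) cube([38, 54, 697]);
translate([393, 85, 0]) mirror([1, 0, 0]) rotate([0, atan2(153, 680), 0]) cube([38, 54, 697]);
translate([0, 1080, 0]) rotate([0, atan2(153, 680), 0]) cube([38, 54, 697]);
translate([393, 1080, 0]) mirror([1, 0, 0]) rotate([0, atan2(153, 680), 0]) cube([38, 54, 697]);


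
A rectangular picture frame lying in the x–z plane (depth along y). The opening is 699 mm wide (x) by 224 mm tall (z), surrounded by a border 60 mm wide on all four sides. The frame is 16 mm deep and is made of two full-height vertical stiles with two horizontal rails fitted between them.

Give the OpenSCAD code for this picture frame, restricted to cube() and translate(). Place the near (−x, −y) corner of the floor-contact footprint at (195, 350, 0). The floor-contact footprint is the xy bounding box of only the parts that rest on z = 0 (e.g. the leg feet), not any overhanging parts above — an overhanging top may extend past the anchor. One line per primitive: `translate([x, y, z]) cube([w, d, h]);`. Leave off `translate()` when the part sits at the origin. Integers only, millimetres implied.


translate([195, 350, 0]) cube([60, 16, 344]);
translate([954, 350, 0]) cube([60, 16, 344]);
translate([255, 350, 0]) cube([699, 16, 60]);
translate([255, 350, 284]) cube([699, 16, 60]);


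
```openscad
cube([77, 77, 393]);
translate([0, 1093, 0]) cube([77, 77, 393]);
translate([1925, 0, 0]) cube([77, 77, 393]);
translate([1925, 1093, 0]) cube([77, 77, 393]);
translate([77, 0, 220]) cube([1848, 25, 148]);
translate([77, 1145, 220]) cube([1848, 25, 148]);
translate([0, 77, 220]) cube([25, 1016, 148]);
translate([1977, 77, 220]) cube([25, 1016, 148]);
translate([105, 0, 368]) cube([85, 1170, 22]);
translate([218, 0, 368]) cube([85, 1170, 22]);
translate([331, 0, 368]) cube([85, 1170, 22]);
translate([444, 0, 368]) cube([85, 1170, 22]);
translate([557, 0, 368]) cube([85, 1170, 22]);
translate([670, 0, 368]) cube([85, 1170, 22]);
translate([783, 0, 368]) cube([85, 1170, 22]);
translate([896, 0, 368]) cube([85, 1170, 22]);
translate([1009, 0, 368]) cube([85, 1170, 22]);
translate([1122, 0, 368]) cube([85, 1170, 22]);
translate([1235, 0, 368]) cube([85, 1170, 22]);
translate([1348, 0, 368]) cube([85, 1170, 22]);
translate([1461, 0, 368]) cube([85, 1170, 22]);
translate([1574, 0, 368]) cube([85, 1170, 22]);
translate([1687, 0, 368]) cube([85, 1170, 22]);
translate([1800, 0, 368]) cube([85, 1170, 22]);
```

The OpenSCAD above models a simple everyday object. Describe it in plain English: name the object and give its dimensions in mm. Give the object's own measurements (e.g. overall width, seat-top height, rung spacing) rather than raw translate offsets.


A bed frame 2002 mm long (x) by 1170 mm wide (y). Four 77×77 mm corner posts, 393 mm tall, at the corners of the footprint. Four rails of 25 mm thickness and 148 mm height run between adjacent posts with their undersides at z = 220 mm, their outer faces flush with the outside of the frame (the two x-running rails run between the posts' inner faces; the two y-running rails run between the posts' inner faces). 16 slats, each 85 mm wide (x) and 22 mm thick, lie across the top of the two x-running rails, running the full 1170 mm width of the frame in y; along x they sit between the end posts with a 28 mm gap after the −x posts and between neighbouring slats, leaving 40 mm before the +x posts.


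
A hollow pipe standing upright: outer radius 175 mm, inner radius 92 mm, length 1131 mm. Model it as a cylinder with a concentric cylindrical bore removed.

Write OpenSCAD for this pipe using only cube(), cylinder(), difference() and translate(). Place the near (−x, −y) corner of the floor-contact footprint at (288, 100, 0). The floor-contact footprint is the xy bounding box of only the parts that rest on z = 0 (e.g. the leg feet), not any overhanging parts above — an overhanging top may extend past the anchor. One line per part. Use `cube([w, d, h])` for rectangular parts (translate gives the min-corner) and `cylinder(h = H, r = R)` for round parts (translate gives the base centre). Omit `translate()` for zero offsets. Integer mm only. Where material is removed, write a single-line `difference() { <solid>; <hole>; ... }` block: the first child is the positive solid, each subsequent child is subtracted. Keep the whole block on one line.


difference() { translate([463, 275, 0]) cylinder(h = 1131, r = 175); translate([463, 275, 0]) cylinder(h = 1131, r = 92); }


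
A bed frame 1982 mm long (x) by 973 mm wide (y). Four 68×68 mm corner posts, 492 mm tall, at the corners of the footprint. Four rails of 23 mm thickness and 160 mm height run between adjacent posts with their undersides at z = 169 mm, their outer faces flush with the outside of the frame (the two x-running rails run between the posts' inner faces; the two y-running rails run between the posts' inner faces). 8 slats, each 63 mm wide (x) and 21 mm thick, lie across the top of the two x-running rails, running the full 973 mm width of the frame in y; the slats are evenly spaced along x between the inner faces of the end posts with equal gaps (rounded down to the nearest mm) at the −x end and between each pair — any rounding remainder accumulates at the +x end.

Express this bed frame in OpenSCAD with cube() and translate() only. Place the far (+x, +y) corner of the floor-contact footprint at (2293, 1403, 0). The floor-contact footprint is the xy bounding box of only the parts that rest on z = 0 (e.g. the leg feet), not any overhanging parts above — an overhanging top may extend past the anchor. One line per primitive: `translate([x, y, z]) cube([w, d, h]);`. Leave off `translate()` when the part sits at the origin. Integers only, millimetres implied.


translate([311, 430, 0]) cube([68, 68, 492]);
translate([311, 1335, 0]) cube([68, 68, 492]);
translate([2225, 430, 0]) cube([68, 68, 492]);
translate([2225, 1335, 0]) cube([68, 68, 492]);
translate([379, 430, 169]) cube([1846, 23, 160]);
translate([379, 1380, 169]) cube([1846, 23, 160]);
translate([311, 498, 169]) cube([23, 837, 160]);
translate([2270, 498, 169]) cube([23, 837, 160]);
translate([528, 430, 329]) cube([63, 973, 21]);
translate([740, 430, 329]) cube([63, 973, 21]);
translate([952, 430, 329]) cube([63, 973, 21]);
translate([1164, 430, 329]) cube([63, 973, 21]);
translate([1376, 430, 329]) cube([63, 973, 21]);
translate([1588, 430, 329]) cube([63, 973, 21]);
translate([1800, 430, 329]) cube([63, 973, 21]);
translate([2012, 430, 329]) cube([63, 973, 21]);
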